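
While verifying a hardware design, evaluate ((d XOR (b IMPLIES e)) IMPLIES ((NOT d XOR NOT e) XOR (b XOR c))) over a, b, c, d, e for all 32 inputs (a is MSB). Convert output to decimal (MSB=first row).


Formula: ((d XOR (b IMPLIES e)) IMPLIES ((NOT d XOR NOT e) XOR (b XOR c))) over a, b, c, d, e (32 rows)
Evaluate each row (bits = a,b,c,d,e, MSB first):
  row 0 [00000]: ((0 XOR (0 IMPLIES 0)) IMPLIES ((NOT 0 XOR NOT 0) XOR (0 XOR 0))) -> 0
  row 1 [00001]: ((0 XOR (0 IMPLIES 1)) IMPLIES ((NOT 0 XOR NOT 1) XOR (0 XOR 0))) -> 1
  row 2 [00010]: ((1 XOR (0 IMPLIES 0)) IMPLIES ((NOT 1 XOR NOT 0) XOR (0 XOR 0))) -> 1
  row 3 [00011]: ((1 XOR (0 IMPLIES 1)) IMPLIES ((NOT 1 XOR NOT 1) XOR (0 XOR 0))) -> 1
  row 4 [00100]: ((0 XOR (0 IMPLIES 0)) IMPLIES ((NOT 0 XOR NOT 0) XOR (0 XOR 1))) -> 1
  row 5 [00101]: ((0 XOR (0 IMPLIES 1)) IMPLIES ((NOT 0 XOR NOT 1) XOR (0 XOR 1))) -> 0
  row 6 [00110]: ((1 XOR (0 IMPLIES 0)) IMPLIES ((NOT 1 XOR NOT 0) XOR (0 XOR 1))) -> 1
  row 7 [00111]: ((1 XOR (0 IMPLIES 1)) IMPLIES ((NOT 1 XOR NOT 1) XOR (0 XOR 1))) -> 1
  row 8 [01000]: ((0 XOR (1 IMPLIES 0)) IMPLIES ((NOT 0 XOR NOT 0) XOR (1 XOR 0))) -> 1
  row 9 [01001]: ((0 XOR (1 IMPLIES 1)) IMPLIES ((NOT 0 XOR NOT 1) XOR (1 XOR 0))) -> 0
  row 10 [01010]: ((1 XOR (1 IMPLIES 0)) IMPLIES ((NOT 1 XOR NOT 0) XOR (1 XOR 0))) -> 0
  row 11 [01011]: ((1 XOR (1 IMPLIES 1)) IMPLIES ((NOT 1 XOR NOT 1) XOR (1 XOR 0))) -> 1
  row 12 [01100]: ((0 XOR (1 IMPLIES 0)) IMPLIES ((NOT 0 XOR NOT 0) XOR (1 XOR 1))) -> 1
  row 13 [01101]: ((0 XOR (1 IMPLIES 1)) IMPLIES ((NOT 0 XOR NOT 1) XOR (1 XOR 1))) -> 1
  row 14 [01110]: ((1 XOR (1 IMPLIES 0)) IMPLIES ((NOT 1 XOR NOT 0) XOR (1 XOR 1))) -> 1
  row 15 [01111]: ((1 XOR (1 IMPLIES 1)) IMPLIES ((NOT 1 XOR NOT 1) XOR (1 XOR 1))) -> 1
  row 16 [10000]: ((0 XOR (0 IMPLIES 0)) IMPLIES ((NOT 0 XOR NOT 0) XOR (0 XOR 0))) -> 0
  row 17 [10001]: ((0 XOR (0 IMPLIES 1)) IMPLIES ((NOT 0 XOR NOT 1) XOR (0 XOR 0))) -> 1
  row 18 [10010]: ((1 XOR (0 IMPLIES 0)) IMPLIES ((NOT 1 XOR NOT 0) XOR (0 XOR 0))) -> 1
  row 19 [10011]: ((1 XOR (0 IMPLIES 1)) IMPLIES ((NOT 1 XOR NOT 1) XOR (0 XOR 0))) -> 1
  row 20 [10100]: ((0 XOR (0 IMPLIES 0)) IMPLIES ((NOT 0 XOR NOT 0) XOR (0 XOR 1))) -> 1
  row 21 [10101]: ((0 XOR (0 IMPLIES 1)) IMPLIES ((NOT 0 XOR NOT 1) XOR (0 XOR 1))) -> 0
  row 22 [10110]: ((1 XOR (0 IMPLIES 0)) IMPLIES ((NOT 1 XOR NOT 0) XOR (0 XOR 1))) -> 1
  row 23 [10111]: ((1 XOR (0 IMPLIES 1)) IMPLIES ((NOT 1 XOR NOT 1) XOR (0 XOR 1))) -> 1
  row 24 [11000]: ((0 XOR (1 IMPLIES 0)) IMPLIES ((NOT 0 XOR NOT 0) XOR (1 XOR 0))) -> 1
  row 25 [11001]: ((0 XOR (1 IMPLIES 1)) IMPLIES ((NOT 0 XOR NOT 1) XOR (1 XOR 0))) -> 0
  row 26 [11010]: ((1 XOR (1 IMPLIES 0)) IMPLIES ((NOT 1 XOR NOT 0) XOR (1 XOR 0))) -> 0
  row 27 [11011]: ((1 XOR (1 IMPLIES 1)) IMPLIES ((NOT 1 XOR NOT 1) XOR (1 XOR 0))) -> 1
  row 28 [11100]: ((0 XOR (1 IMPLIES 0)) IMPLIES ((NOT 0 XOR NOT 0) XOR (1 XOR 1))) -> 1
  row 29 [11101]: ((0 XOR (1 IMPLIES 1)) IMPLIES ((NOT 0 XOR NOT 1) XOR (1 XOR 1))) -> 1
  row 30 [11110]: ((1 XOR (1 IMPLIES 0)) IMPLIES ((NOT 1 XOR NOT 0) XOR (1 XOR 1))) -> 1
  row 31 [11111]: ((1 XOR (1 IMPLIES 1)) IMPLIES ((NOT 1 XOR NOT 1) XOR (1 XOR 1))) -> 1
Full result column, 4 rows per line (a,b,c fixed per line; d,e runs 00..11 left to right):
  rows 0-3 [a,b,c=000]: 0111  = hex 7
  rows 4-7 [a,b,c=001]: 1011  = hex B
  rows 8-11 [a,b,c=010]: 1001  = hex 9
  rows 12-15 [a,b,c=011]: 1111  = hex F
  rows 16-19 [a,b,c=100]: 0111  = hex 7
  rows 20-23 [a,b,c=101]: 1011  = hex B
  rows 24-27 [a,b,c=110]: 1001  = hex 9
  rows 28-31 [a,b,c=111]: 1111  = hex F
Output column (row 0 .. row 31) = 01111011100111110111101110011111
Output column grouped in 4s = 0111 1011 1001 1111 0111 1011 1001 1111 = 0x7B9F7B9F
Convert to decimal digit by digit (value = value*16 + digit):
  7 -> 7
  7*16 + 11 (B) = 123
  123*16 + 9 = 1977
  1977*16 + 15 (F) = 31647
  31647*16 + 7 = 506359
  506359*16 + 11 (B) = 8101755
  8101755*16 + 9 = 129628089
  129628089*16 + 15 (F) = 2074049439
Decimal = 2074049439

2074049439


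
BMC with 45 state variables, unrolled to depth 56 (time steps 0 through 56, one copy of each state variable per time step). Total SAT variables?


BMC unrolls to depth k, creating one copy of each state var for steps 0..k.
Step count = 56 + 1 = 57 (steps 0 through 56)
Vars per step = 45
Total = 45 * 57 = 2565

2565


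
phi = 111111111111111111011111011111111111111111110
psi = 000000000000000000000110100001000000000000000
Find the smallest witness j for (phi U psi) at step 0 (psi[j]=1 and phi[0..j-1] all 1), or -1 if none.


(phi U psi) at 0: need smallest j with psi[j]=1 and phi[i]=1 for all i in [0,j).
Scan from step 0:
  step 0: phi=1, psi=0 -> continue
  step 1: phi=1, psi=0 -> continue
  step 2: phi=1, psi=0 -> continue
  step 3: phi=1, psi=0 -> continue
  step 18: phi=0 -> phi-prefix broken from here
  step 21: psi=1 but phi already failed -> not a witness
  step 22: psi=1 but phi already failed -> not a witness
  step 24: psi=1 but phi already failed -> not a witness
  step 29: psi=1 but phi already failed -> not a witness
  end of trace: no witness -> -1
Witness step = -1

-1


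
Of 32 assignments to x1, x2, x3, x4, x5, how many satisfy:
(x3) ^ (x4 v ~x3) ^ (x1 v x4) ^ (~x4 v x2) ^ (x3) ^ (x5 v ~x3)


CNF with 6 clauses over 5 vars (32 assignments).
An assignment satisfies CNF iff every clause has >=1 true literal.
Check each row (bits = x1,x2,x3,x4,x5; clause T/F shown):
  row 0 [00000]: clauses=FTFTFT -> 0
  row 1 [00001]: clauses=FTFTFT -> 0
  row 2 [00010]: clauses=FTTFFT -> 0
  row 3 [00011]: clauses=FTTFFT -> 0
  row 4 [00100]: clauses=TFFTTF -> 0
  row 5 [00101]: clauses=TFFTTT -> 0
  row 6 [00110]: clauses=TTTFTF -> 0
  row 7 [00111]: clauses=TTTFTT -> 0
  row 8 [01000]: clauses=FTFTFT -> 0
  row 9 [01001]: clauses=FTFTFT -> 0
  row 10 [01010]: clauses=FTTTFT -> 0
  row 11 [01011]: clauses=FTTTFT -> 0
  row 12 [01100]: clauses=TFFTTF -> 0
  row 13 [01101]: clauses=TFFTTT -> 0
  row 14 [01110]: clauses=TTTTTF -> 0
  row 15 [01111]: clauses=TTTTTT -> 1
  row 16 [10000]: clauses=FTTTFT -> 0
  row 17 [10001]: clauses=FTTTFT -> 0
  row 18 [10010]: clauses=FTTFFT -> 0
  row 19 [10011]: clauses=FTTFFT -> 0
  row 20 [10100]: clauses=TFTTTF -> 0
  row 21 [10101]: clauses=TFTTTT -> 0
  row 22 [10110]: clauses=TTTFTF -> 0
  row 23 [10111]: clauses=TTTFTT -> 0
  row 24 [11000]: clauses=FTTTFT -> 0
  row 25 [11001]: clauses=FTTTFT -> 0
  row 26 [11010]: clauses=FTTTFT -> 0
  row 27 [11011]: clauses=FTTTFT -> 0
  row 28 [11100]: clauses=TFTTTF -> 0
  row 29 [11101]: clauses=TFTTTT -> 0
  row 30 [11110]: clauses=TTTTTF -> 0
  row 31 [11111]: clauses=TTTTTT -> 1
Full result column, 8 rows per line (x1,x2 fixed per line; x3,x4,x5 runs 000..111 left to right):
  rows 0-7 [x1,x2=00]: 00000000  (ones: 0)
  rows 8-15 [x1,x2=01]: 00000001  (ones: 1)
  rows 16-23 [x1,x2=10]: 00000000  (ones: 0)
  rows 24-31 [x1,x2=11]: 00000001  (ones: 1)
Satisfying assignments = 0+1+0+1 = 2

2


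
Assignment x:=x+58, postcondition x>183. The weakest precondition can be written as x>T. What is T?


Formula: wp(x:=E, P) = P[E/x] (substitute E for x in postcondition)
Step 1: Postcondition: x>183
Step 2: Substitute x+58 for x: x+58>183
Step 3: Solve for x: x > 183-58 = 125

125


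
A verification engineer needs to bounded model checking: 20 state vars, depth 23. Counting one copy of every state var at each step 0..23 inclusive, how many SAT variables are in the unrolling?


BMC unrolls to depth k, creating one copy of each state var for steps 0..k.
Step count = 23 + 1 = 24 (steps 0 through 23)
Vars per step = 20
Total = 20 * 24 = 480

480


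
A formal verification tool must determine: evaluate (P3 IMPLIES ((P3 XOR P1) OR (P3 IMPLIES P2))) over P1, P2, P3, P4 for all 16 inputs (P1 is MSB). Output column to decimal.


Formula: (P3 IMPLIES ((P3 XOR P1) OR (P3 IMPLIES P2))) over P1, P2, P3, P4 (16 rows)
Evaluate each row (bits = P1,P2,P3,P4, MSB first):
  row 0 [0000]: (0 IMPLIES ((0 XOR 0) OR (0 IMPLIES 0))) -> 1
  row 1 [0001]: (0 IMPLIES ((0 XOR 0) OR (0 IMPLIES 0))) -> 1
  row 2 [0010]: (1 IMPLIES ((1 XOR 0) OR (1 IMPLIES 0))) -> 1
  row 3 [0011]: (1 IMPLIES ((1 XOR 0) OR (1 IMPLIES 0))) -> 1
  row 4 [0100]: (0 IMPLIES ((0 XOR 0) OR (0 IMPLIES 1))) -> 1
  row 5 [0101]: (0 IMPLIES ((0 XOR 0) OR (0 IMPLIES 1))) -> 1
  row 6 [0110]: (1 IMPLIES ((1 XOR 0) OR (1 IMPLIES 1))) -> 1
  row 7 [0111]: (1 IMPLIES ((1 XOR 0) OR (1 IMPLIES 1))) -> 1
  row 8 [1000]: (0 IMPLIES ((0 XOR 1) OR (0 IMPLIES 0))) -> 1
  row 9 [1001]: (0 IMPLIES ((0 XOR 1) OR (0 IMPLIES 0))) -> 1
  row 10 [1010]: (1 IMPLIES ((1 XOR 1) OR (1 IMPLIES 0))) -> 0
  row 11 [1011]: (1 IMPLIES ((1 XOR 1) OR (1 IMPLIES 0))) -> 0
  row 12 [1100]: (0 IMPLIES ((0 XOR 1) OR (0 IMPLIES 1))) -> 1
  row 13 [1101]: (0 IMPLIES ((0 XOR 1) OR (0 IMPLIES 1))) -> 1
  row 14 [1110]: (1 IMPLIES ((1 XOR 1) OR (1 IMPLIES 1))) -> 1
  row 15 [1111]: (1 IMPLIES ((1 XOR 1) OR (1 IMPLIES 1))) -> 1
Full result column, 4 rows per line (P1,P2 fixed per line; P3,P4 runs 00..11 left to right):
  rows 0-3 [P1,P2=00]: 1111  = hex F
  rows 4-7 [P1,P2=01]: 1111  = hex F
  rows 8-11 [P1,P2=10]: 1100  = hex C
  rows 12-15 [P1,P2=11]: 1111  = hex F
Output column (row 0 .. row 15) = 1111111111001111
Output column grouped in 4s = 1111 1111 1100 1111 = 0xFFCF
Convert to decimal digit by digit (value = value*16 + digit):
  F -> 15
  15*16 + 15 (F) = 255
  255*16 + 12 (C) = 4092
  4092*16 + 15 (F) = 65487
Decimal = 65487

65487


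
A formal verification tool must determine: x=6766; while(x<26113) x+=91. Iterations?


Step 1: x goes from 6766 toward 26113 by 91; the body runs while x<26113, so iterations = ceil((bound-start)/step)
Step 2: Distance=19347
Step 3: ceil(19347/91)=213

213


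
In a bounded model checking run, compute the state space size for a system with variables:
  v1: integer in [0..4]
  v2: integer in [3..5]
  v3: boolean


State space = product of domain sizes of all variables.
Domain sizes:
  v1 (integer in [0..4]): 5
  v2 (integer in [3..5]): 3
  v3 (boolean): 2
Product = 5 * 3 * 2 = 30

30


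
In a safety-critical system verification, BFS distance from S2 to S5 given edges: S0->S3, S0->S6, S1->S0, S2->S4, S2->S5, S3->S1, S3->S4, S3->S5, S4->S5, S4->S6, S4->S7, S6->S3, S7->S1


BFS layer-by-layer from S2:
  dist 0: {S2}
  dist 1: {S4, S5}
  -> S5 reached at distance 1
Shortest path length = 1

1


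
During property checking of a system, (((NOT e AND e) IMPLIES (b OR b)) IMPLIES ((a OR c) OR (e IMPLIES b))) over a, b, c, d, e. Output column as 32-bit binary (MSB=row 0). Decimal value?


Formula: (((NOT e AND e) IMPLIES (b OR b)) IMPLIES ((a OR c) OR (e IMPLIES b))) over a, b, c, d, e (32 rows)
Evaluate each row (bits = a,b,c,d,e, MSB first):
  row 0 [00000]: (((NOT 0 AND 0) IMPLIES (0 OR 0)) IMPLIES ((0 OR 0) OR (0 IMPLIES 0))) -> 1
  row 1 [00001]: (((NOT 1 AND 1) IMPLIES (0 OR 0)) IMPLIES ((0 OR 0) OR (1 IMPLIES 0))) -> 0
  row 2 [00010]: (((NOT 0 AND 0) IMPLIES (0 OR 0)) IMPLIES ((0 OR 0) OR (0 IMPLIES 0))) -> 1
  row 3 [00011]: (((NOT 1 AND 1) IMPLIES (0 OR 0)) IMPLIES ((0 OR 0) OR (1 IMPLIES 0))) -> 0
  row 4 [00100]: (((NOT 0 AND 0) IMPLIES (0 OR 0)) IMPLIES ((0 OR 1) OR (0 IMPLIES 0))) -> 1
  row 5 [00101]: (((NOT 1 AND 1) IMPLIES (0 OR 0)) IMPLIES ((0 OR 1) OR (1 IMPLIES 0))) -> 1
  row 6 [00110]: (((NOT 0 AND 0) IMPLIES (0 OR 0)) IMPLIES ((0 OR 1) OR (0 IMPLIES 0))) -> 1
  row 7 [00111]: (((NOT 1 AND 1) IMPLIES (0 OR 0)) IMPLIES ((0 OR 1) OR (1 IMPLIES 0))) -> 1
  row 8 [01000]: (((NOT 0 AND 0) IMPLIES (1 OR 1)) IMPLIES ((0 OR 0) OR (0 IMPLIES 1))) -> 1
  row 9 [01001]: (((NOT 1 AND 1) IMPLIES (1 OR 1)) IMPLIES ((0 OR 0) OR (1 IMPLIES 1))) -> 1
  row 10 [01010]: (((NOT 0 AND 0) IMPLIES (1 OR 1)) IMPLIES ((0 OR 0) OR (0 IMPLIES 1))) -> 1
  row 11 [01011]: (((NOT 1 AND 1) IMPLIES (1 OR 1)) IMPLIES ((0 OR 0) OR (1 IMPLIES 1))) -> 1
  row 12 [01100]: (((NOT 0 AND 0) IMPLIES (1 OR 1)) IMPLIES ((0 OR 1) OR (0 IMPLIES 1))) -> 1
  row 13 [01101]: (((NOT 1 AND 1) IMPLIES (1 OR 1)) IMPLIES ((0 OR 1) OR (1 IMPLIES 1))) -> 1
  row 14 [01110]: (((NOT 0 AND 0) IMPLIES (1 OR 1)) IMPLIES ((0 OR 1) OR (0 IMPLIES 1))) -> 1
  row 15 [01111]: (((NOT 1 AND 1) IMPLIES (1 OR 1)) IMPLIES ((0 OR 1) OR (1 IMPLIES 1))) -> 1
  row 16 [10000]: (((NOT 0 AND 0) IMPLIES (0 OR 0)) IMPLIES ((1 OR 0) OR (0 IMPLIES 0))) -> 1
  row 17 [10001]: (((NOT 1 AND 1) IMPLIES (0 OR 0)) IMPLIES ((1 OR 0) OR (1 IMPLIES 0))) -> 1
  row 18 [10010]: (((NOT 0 AND 0) IMPLIES (0 OR 0)) IMPLIES ((1 OR 0) OR (0 IMPLIES 0))) -> 1
  row 19 [10011]: (((NOT 1 AND 1) IMPLIES (0 OR 0)) IMPLIES ((1 OR 0) OR (1 IMPLIES 0))) -> 1
  row 20 [10100]: (((NOT 0 AND 0) IMPLIES (0 OR 0)) IMPLIES ((1 OR 1) OR (0 IMPLIES 0))) -> 1
  row 21 [10101]: (((NOT 1 AND 1) IMPLIES (0 OR 0)) IMPLIES ((1 OR 1) OR (1 IMPLIES 0))) -> 1
  row 22 [10110]: (((NOT 0 AND 0) IMPLIES (0 OR 0)) IMPLIES ((1 OR 1) OR (0 IMPLIES 0))) -> 1
  row 23 [10111]: (((NOT 1 AND 1) IMPLIES (0 OR 0)) IMPLIES ((1 OR 1) OR (1 IMPLIES 0))) -> 1
  row 24 [11000]: (((NOT 0 AND 0) IMPLIES (1 OR 1)) IMPLIES ((1 OR 0) OR (0 IMPLIES 1))) -> 1
  row 25 [11001]: (((NOT 1 AND 1) IMPLIES (1 OR 1)) IMPLIES ((1 OR 0) OR (1 IMPLIES 1))) -> 1
  row 26 [11010]: (((NOT 0 AND 0) IMPLIES (1 OR 1)) IMPLIES ((1 OR 0) OR (0 IMPLIES 1))) -> 1
  row 27 [11011]: (((NOT 1 AND 1) IMPLIES (1 OR 1)) IMPLIES ((1 OR 0) OR (1 IMPLIES 1))) -> 1
  row 28 [11100]: (((NOT 0 AND 0) IMPLIES (1 OR 1)) IMPLIES ((1 OR 1) OR (0 IMPLIES 1))) -> 1
  row 29 [11101]: (((NOT 1 AND 1) IMPLIES (1 OR 1)) IMPLIES ((1 OR 1) OR (1 IMPLIES 1))) -> 1
  row 30 [11110]: (((NOT 0 AND 0) IMPLIES (1 OR 1)) IMPLIES ((1 OR 1) OR (0 IMPLIES 1))) -> 1
  row 31 [11111]: (((NOT 1 AND 1) IMPLIES (1 OR 1)) IMPLIES ((1 OR 1) OR (1 IMPLIES 1))) -> 1
Full result column, 4 rows per line (a,b,c fixed per line; d,e runs 00..11 left to right):
  rows 0-3 [a,b,c=000]: 1010  = hex A
  rows 4-7 [a,b,c=001]: 1111  = hex F
  rows 8-11 [a,b,c=010]: 1111  = hex F
  rows 12-15 [a,b,c=011]: 1111  = hex F
  rows 16-19 [a,b,c=100]: 1111  = hex F
  rows 20-23 [a,b,c=101]: 1111  = hex F
  rows 24-27 [a,b,c=110]: 1111  = hex F
  rows 28-31 [a,b,c=111]: 1111  = hex F
Output column (row 0 .. row 31) = 10101111111111111111111111111111
Output column grouped in 4s = 1010 1111 1111 1111 1111 1111 1111 1111 = 0xAFFFFFFF
Convert to decimal digit by digit (value = value*16 + digit):
  A -> 10
  10*16 + 15 (F) = 175
  175*16 + 15 (F) = 2815
  2815*16 + 15 (F) = 45055
  45055*16 + 15 (F) = 720895
  720895*16 + 15 (F) = 11534335
  11534335*16 + 15 (F) = 184549375
  184549375*16 + 15 (F) = 2952790015
Decimal = 2952790015

2952790015


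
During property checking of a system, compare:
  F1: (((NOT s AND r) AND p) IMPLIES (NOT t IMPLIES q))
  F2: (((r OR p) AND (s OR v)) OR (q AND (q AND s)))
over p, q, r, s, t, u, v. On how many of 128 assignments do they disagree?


F1 = (((NOT s AND r) AND p) IMPLIES (NOT t IMPLIES q))
F2 = (((r OR p) AND (s OR v)) OR (q AND (q AND s)))
Evaluate both on each of 128 rows (bits = p,q,r,s,t,u,v):
  row 0 [0000000]: F1=1 F2=0 (differ) -> 1
  row 1 [0000001]: F1=1 F2=0 (differ) -> 1
  row 2 [0000010]: F1=1 F2=0 (differ) -> 1
  row 3 [0000011]: F1=1 F2=0 (differ) -> 1
  row 4 [0000100]: F1=1 F2=0 (differ) -> 1
  (every remaining row is evaluated the same way; all 128 results are listed next)
Full result column, 8 rows per line (p,q,r,s fixed per line; t,u,v runs 000..111 left to right):
  rows 0-7 [p,q,r,s=0000]: 11111111  (ones: 8)
  rows 8-15 [p,q,r,s=0001]: 11111111  (ones: 8)
  rows 16-23 [p,q,r,s=0010]: 10101010  (ones: 4)
  rows 24-31 [p,q,r,s=0011]: 00000000  (ones: 0)
  rows 32-39 [p,q,r,s=0100]: 11111111  (ones: 8)
  rows 40-47 [p,q,r,s=0101]: 00000000  (ones: 0)
  rows 48-55 [p,q,r,s=0110]: 10101010  (ones: 4)
  rows 56-63 [p,q,r,s=0111]: 00000000  (ones: 0)
  rows 64-71 [p,q,r,s=1000]: 10101010  (ones: 4)
  rows 72-79 [p,q,r,s=1001]: 00000000  (ones: 0)
  rows 80-87 [p,q,r,s=1010]: 01011010  (ones: 4)
  rows 88-95 [p,q,r,s=1011]: 00000000  (ones: 0)
  rows 96-103 [p,q,r,s=1100]: 10101010  (ones: 4)
  rows 104-111 [p,q,r,s=1101]: 00000000  (ones: 0)
  rows 112-119 [p,q,r,s=1110]: 10101010  (ones: 4)
  rows 120-127 [p,q,r,s=1111]: 00000000  (ones: 0)
Disagreements = 8+8+4+0+8+0+4+0+4+0+4+0+4+0+4+0 = 48

48


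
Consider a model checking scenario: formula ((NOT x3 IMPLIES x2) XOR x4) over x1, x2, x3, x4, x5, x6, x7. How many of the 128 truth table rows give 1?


Formula: ((NOT x3 IMPLIES x2) XOR x4) over 7 vars (128 rows)
Evaluate each row (x1, x2, x3, x4, x5, x6, x7 as bits, MSB first):
  row 0 [0000000]: ((NOT 0 IMPLIES 0) XOR 0) -> 0
  row 1 [0000001]: ((NOT 0 IMPLIES 0) XOR 0) -> 0
  row 2 [0000010]: ((NOT 0 IMPLIES 0) XOR 0) -> 0
  row 3 [0000011]: ((NOT 0 IMPLIES 0) XOR 0) -> 0
  row 4 [0000100]: ((NOT 0 IMPLIES 0) XOR 0) -> 0
  (every remaining row is evaluated the same way; all 128 results are listed next)
Full result column, 8 rows per line (x1,x2,x3,x4 fixed per line; x5,x6,x7 runs 000..111 left to right):
  rows 0-7 [x1,x2,x3,x4=0000]: 00000000  (ones: 0)
  rows 8-15 [x1,x2,x3,x4=0001]: 11111111  (ones: 8)
  rows 16-23 [x1,x2,x3,x4=0010]: 11111111  (ones: 8)
  rows 24-31 [x1,x2,x3,x4=0011]: 00000000  (ones: 0)
  rows 32-39 [x1,x2,x3,x4=0100]: 11111111  (ones: 8)
  rows 40-47 [x1,x2,x3,x4=0101]: 00000000  (ones: 0)
  rows 48-55 [x1,x2,x3,x4=0110]: 11111111  (ones: 8)
  rows 56-63 [x1,x2,x3,x4=0111]: 00000000  (ones: 0)
  rows 64-71 [x1,x2,x3,x4=1000]: 00000000  (ones: 0)
  rows 72-79 [x1,x2,x3,x4=1001]: 11111111  (ones: 8)
  rows 80-87 [x1,x2,x3,x4=1010]: 11111111  (ones: 8)
  rows 88-95 [x1,x2,x3,x4=1011]: 00000000  (ones: 0)
  rows 96-103 [x1,x2,x3,x4=1100]: 11111111  (ones: 8)
  rows 104-111 [x1,x2,x3,x4=1101]: 00000000  (ones: 0)
  rows 112-119 [x1,x2,x3,x4=1110]: 11111111  (ones: 8)
  rows 120-127 [x1,x2,x3,x4=1111]: 00000000  (ones: 0)
Count of 1-rows = 0+8+8+0+8+0+8+0+0+8+8+0+8+0+8+0 = 64

64


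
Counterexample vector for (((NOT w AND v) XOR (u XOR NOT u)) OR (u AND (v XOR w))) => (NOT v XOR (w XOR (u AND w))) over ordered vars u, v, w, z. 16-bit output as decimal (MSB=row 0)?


F1 = (((NOT w AND v) XOR (u XOR NOT u)) OR (u AND (v XOR w)))
F2 = (NOT v XOR (w XOR (u AND w)))
Counterexample to F1=>F2 is where F1=1 and F2=0.
Evaluate each row (bits = u,v,w,z, MSB first):
  row 0 [0000]: F1=1 F2=1 -> F1&~F2 -> 0
  row 1 [0001]: F1=1 F2=1 -> F1&~F2 -> 0
  row 2 [0010]: F1=1 F2=0 -> F1&~F2 -> 1
  row 3 [0011]: F1=1 F2=0 -> F1&~F2 -> 1
  row 4 [0100]: F1=0 F2=0 -> F1&~F2 -> 0
  row 5 [0101]: F1=0 F2=0 -> F1&~F2 -> 0
  row 6 [0110]: F1=1 F2=1 -> F1&~F2 -> 0
  row 7 [0111]: F1=1 F2=1 -> F1&~F2 -> 0
  row 8 [1000]: F1=1 F2=1 -> F1&~F2 -> 0
  row 9 [1001]: F1=1 F2=1 -> F1&~F2 -> 0
  row 10 [1010]: F1=1 F2=1 -> F1&~F2 -> 0
  row 11 [1011]: F1=1 F2=1 -> F1&~F2 -> 0
  row 12 [1100]: F1=1 F2=0 -> F1&~F2 -> 1
  row 13 [1101]: F1=1 F2=0 -> F1&~F2 -> 1
  row 14 [1110]: F1=1 F2=0 -> F1&~F2 -> 1
  row 15 [1111]: F1=1 F2=0 -> F1&~F2 -> 1
Full result column, 4 rows per line (u,v fixed per line; w,z runs 00..11 left to right):
  rows 0-3 [u,v=00]: 0011  = hex 3
  rows 4-7 [u,v=01]: 0000  = hex 0
  rows 8-11 [u,v=10]: 0000  = hex 0
  rows 12-15 [u,v=11]: 1111  = hex F
Counterexample vector (row 0 .. row 15) = 0011000000001111
Output column grouped in 4s = 0011 0000 0000 1111 = 0x300F
Convert to decimal digit by digit (value = value*16 + digit):
  3 -> 3
  3*16 + 0 = 48
  48*16 + 0 = 768
  768*16 + 15 (F) = 12303
Decimal = 12303

12303


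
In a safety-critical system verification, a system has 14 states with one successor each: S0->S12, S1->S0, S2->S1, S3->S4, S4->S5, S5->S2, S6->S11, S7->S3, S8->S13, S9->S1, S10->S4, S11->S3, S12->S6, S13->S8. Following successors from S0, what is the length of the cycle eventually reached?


Trace from S0 until a state repeats:
  S0 -> S12 -> S6 -> S11 -> S3 -> S4 -> S5 -> S2 -> S1 -> S0
S0 first seen at step 0, revisited at step 9.
Cycle length = 9 - 0 = 9

9


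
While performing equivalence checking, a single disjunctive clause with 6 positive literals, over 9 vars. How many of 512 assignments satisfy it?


Step 1: Total=2^9=512
Step 2: Unsat when all 6 false: 2^3=8
Step 3: Sat=512-8=504

504


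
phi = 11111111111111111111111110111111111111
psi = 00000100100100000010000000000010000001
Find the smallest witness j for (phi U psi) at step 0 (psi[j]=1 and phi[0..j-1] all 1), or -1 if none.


(phi U psi) at 0: need smallest j with psi[j]=1 and phi[i]=1 for all i in [0,j).
Scan from step 0:
  step 0: phi=1, psi=0 -> continue
  step 1: phi=1, psi=0 -> continue
  step 2: phi=1, psi=0 -> continue
  step 3: phi=1, psi=0 -> continue
  step 5: psi=1 and phi held for [0,5) -> witness found
Witness step = 5

5


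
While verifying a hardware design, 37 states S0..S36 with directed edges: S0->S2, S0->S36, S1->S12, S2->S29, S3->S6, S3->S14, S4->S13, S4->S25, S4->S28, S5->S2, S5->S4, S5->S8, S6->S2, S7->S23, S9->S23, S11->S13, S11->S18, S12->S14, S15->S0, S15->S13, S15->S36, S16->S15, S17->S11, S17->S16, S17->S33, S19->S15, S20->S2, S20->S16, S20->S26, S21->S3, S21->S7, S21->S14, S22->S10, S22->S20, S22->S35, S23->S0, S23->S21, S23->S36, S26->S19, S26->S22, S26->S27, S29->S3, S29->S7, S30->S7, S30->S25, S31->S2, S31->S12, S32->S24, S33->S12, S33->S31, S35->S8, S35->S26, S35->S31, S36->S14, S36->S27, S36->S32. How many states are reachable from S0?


BFS from S0:
  layer 0: {S0}
  layer 1: {S2, S36}
  layer 2: {S14, S27, S29, S32}
  layer 3: {S3, S7, S24}
  layer 4: {S6, S23}
  layer 5: {S21}
Reachable set: {S0, S2, S3, S6, S7, S14, S21, S23, S24, S27, S29, S32, S36}
Count = 13

13


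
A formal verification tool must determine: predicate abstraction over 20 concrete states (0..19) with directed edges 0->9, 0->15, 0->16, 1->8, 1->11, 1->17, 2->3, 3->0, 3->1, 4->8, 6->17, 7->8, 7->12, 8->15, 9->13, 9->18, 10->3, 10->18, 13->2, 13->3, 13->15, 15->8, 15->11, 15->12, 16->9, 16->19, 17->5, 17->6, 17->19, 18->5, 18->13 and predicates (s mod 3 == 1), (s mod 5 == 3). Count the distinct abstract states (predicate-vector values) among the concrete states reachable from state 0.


BFS from 0:
Concrete reachable: {0, 1, 2, 3, 5, 6, 8, 9, 11, 12, 13, 15, 16, 17, 18, 19}
Abstract via predicates (s mod 3 == 1), (s mod 5 == 3):
  (0,0) <- {0, 2, 5, 6, 9, 11, 12, 15, 17}
  (0,1) <- {3, 8, 18}
  (1,0) <- {1, 16, 19}
  (1,1) <- {13}
Distinct abstract states = 4

4


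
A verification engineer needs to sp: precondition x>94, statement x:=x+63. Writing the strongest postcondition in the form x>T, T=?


Formula: sp(P, x:=E) = exists old_x. (x = E[old_x/x]) AND P[old_x/x] (old_x is the value of x before the assignment; eliminate old_x by solving x = E[old_x/x] for old_x)
Step 1: Precondition P: x>94, i.e. old_x > 94
Step 2: Assignment gives x = old_x + 63, so old_x = x - 63
Step 3: Substitute into P: x - 63 > 94
Step 4: Simplify: x > 94+63 = 157

157


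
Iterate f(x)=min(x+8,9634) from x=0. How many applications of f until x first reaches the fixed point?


Step 1: x=0, cap=9634, increment=8
Step 2: x grows by 8 each step until capped at 9634; fixed point is x=9634
Step 3: iterations = ceil(9634/8) = 1205

1205


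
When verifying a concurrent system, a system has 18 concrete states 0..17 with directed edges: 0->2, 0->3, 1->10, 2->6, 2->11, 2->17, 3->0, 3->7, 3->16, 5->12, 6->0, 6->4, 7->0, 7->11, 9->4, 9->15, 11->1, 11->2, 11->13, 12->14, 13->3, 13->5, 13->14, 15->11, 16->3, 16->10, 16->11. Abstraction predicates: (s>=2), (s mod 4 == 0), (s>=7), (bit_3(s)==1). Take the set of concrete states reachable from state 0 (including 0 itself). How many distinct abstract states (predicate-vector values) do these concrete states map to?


BFS from 0:
Concrete reachable: {0, 1, 2, 3, 4, 5, 6, 7, 10, 11, 12, 13, 14, 16, 17}
Abstract via predicates (s>=2), (s mod 4 == 0), (s>=7), (bit_3(s)==1):
  (0,0,0,0) <- {1}
  (0,1,0,0) <- {0}
  (1,0,0,0) <- {2, 3, 5, 6}
  (1,0,1,0) <- {7, 17}
  (1,0,1,1) <- {10, 11, 13, 14}
  (1,1,0,0) <- {4}
  (1,1,1,0) <- {16}
  (1,1,1,1) <- {12}
Distinct abstract states = 8

8


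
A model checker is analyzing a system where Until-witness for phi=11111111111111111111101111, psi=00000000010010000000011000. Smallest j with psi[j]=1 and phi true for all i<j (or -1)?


(phi U psi) at 0: need smallest j with psi[j]=1 and phi[i]=1 for all i in [0,j).
Scan from step 0:
  step 0: phi=1, psi=0 -> continue
  step 1: phi=1, psi=0 -> continue
  step 2: phi=1, psi=0 -> continue
  step 3: phi=1, psi=0 -> continue
  step 9: psi=1 and phi held for [0,9) -> witness found
Witness step = 9

9


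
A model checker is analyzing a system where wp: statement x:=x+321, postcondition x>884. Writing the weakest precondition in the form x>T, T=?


Formula: wp(x:=E, P) = P[E/x] (substitute E for x in postcondition)
Step 1: Postcondition: x>884
Step 2: Substitute x+321 for x: x+321>884
Step 3: Solve for x: x > 884-321 = 563

563


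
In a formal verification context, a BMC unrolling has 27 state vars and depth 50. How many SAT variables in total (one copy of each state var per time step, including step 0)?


BMC unrolls to depth k, creating one copy of each state var for steps 0..k.
Step count = 50 + 1 = 51 (steps 0 through 50)
Vars per step = 27
Total = 27 * 51 = 1377

1377


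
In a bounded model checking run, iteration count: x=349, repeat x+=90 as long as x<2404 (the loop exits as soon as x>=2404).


Step 1: x goes from 349 toward 2404 by 90; the body runs while x<2404, so iterations = ceil((bound-start)/step)
Step 2: Distance=2055
Step 3: ceil(2055/90)=23

23


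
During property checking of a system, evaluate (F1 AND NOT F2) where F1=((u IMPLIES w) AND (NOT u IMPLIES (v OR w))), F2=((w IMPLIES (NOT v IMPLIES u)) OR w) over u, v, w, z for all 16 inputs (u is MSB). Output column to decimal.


F1 = ((u IMPLIES w) AND (NOT u IMPLIES (v OR w)))
F2 = ((w IMPLIES (NOT v IMPLIES u)) OR w)
Counterexample to F1=>F2 is where F1=1 and F2=0.
Evaluate each row (bits = u,v,w,z, MSB first):
  row 0 [0000]: F1=0 F2=1 -> F1&~F2 -> 0
  row 1 [0001]: F1=0 F2=1 -> F1&~F2 -> 0
  row 2 [0010]: F1=1 F2=1 -> F1&~F2 -> 0
  row 3 [0011]: F1=1 F2=1 -> F1&~F2 -> 0
  row 4 [0100]: F1=1 F2=1 -> F1&~F2 -> 0
  row 5 [0101]: F1=1 F2=1 -> F1&~F2 -> 0
  row 6 [0110]: F1=1 F2=1 -> F1&~F2 -> 0
  row 7 [0111]: F1=1 F2=1 -> F1&~F2 -> 0
  row 8 [1000]: F1=0 F2=1 -> F1&~F2 -> 0
  row 9 [1001]: F1=0 F2=1 -> F1&~F2 -> 0
  row 10 [1010]: F1=1 F2=1 -> F1&~F2 -> 0
  row 11 [1011]: F1=1 F2=1 -> F1&~F2 -> 0
  row 12 [1100]: F1=0 F2=1 -> F1&~F2 -> 0
  row 13 [1101]: F1=0 F2=1 -> F1&~F2 -> 0
  row 14 [1110]: F1=1 F2=1 -> F1&~F2 -> 0
  row 15 [1111]: F1=1 F2=1 -> F1&~F2 -> 0
Full result column, 4 rows per line (u,v fixed per line; w,z runs 00..11 left to right):
  rows 0-3 [u,v=00]: 0000  = hex 0
  rows 4-7 [u,v=01]: 0000  = hex 0
  rows 8-11 [u,v=10]: 0000  = hex 0
  rows 12-15 [u,v=11]: 0000  = hex 0
Counterexample vector (row 0 .. row 15) = 0000000000000000
Output column grouped in 4s = 0000 0000 0000 0000 = 0x0000
Convert to decimal digit by digit (value = value*16 + digit):
  0 -> 0
  0*16 + 0 = 0
  0*16 + 0 = 0
  0*16 + 0 = 0
Decimal = 0

0


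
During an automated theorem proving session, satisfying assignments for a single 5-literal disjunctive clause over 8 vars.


Step 1: Total=2^8=256
Step 2: Unsat when all 5 false: 2^3=8
Step 3: Sat=256-8=248

248


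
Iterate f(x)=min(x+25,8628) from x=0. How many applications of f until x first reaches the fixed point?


Step 1: x=0, cap=8628, increment=25
Step 2: x grows by 25 each step until capped at 8628; fixed point is x=8628
Step 3: iterations = ceil(8628/25) = 346

346


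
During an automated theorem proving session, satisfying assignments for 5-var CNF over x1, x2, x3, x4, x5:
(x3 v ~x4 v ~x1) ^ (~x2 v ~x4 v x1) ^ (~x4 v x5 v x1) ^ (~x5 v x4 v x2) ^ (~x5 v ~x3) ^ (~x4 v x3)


CNF with 6 clauses over 5 vars (32 assignments).
An assignment satisfies CNF iff every clause has >=1 true literal.
Check each row (bits = x1,x2,x3,x4,x5; clause T/F shown):
  row 0 [00000]: clauses=TTTTTT -> 1
  row 1 [00001]: clauses=TTTFTT -> 0
  row 2 [00010]: clauses=TTFTTF -> 0
  row 3 [00011]: clauses=TTTTTF -> 0
  row 4 [00100]: clauses=TTTTTT -> 1
  row 5 [00101]: clauses=TTTFFT -> 0
  row 6 [00110]: clauses=TTFTTT -> 0
  row 7 [00111]: clauses=TTTTFT -> 0
  row 8 [01000]: clauses=TTTTTT -> 1
  row 9 [01001]: clauses=TTTTTT -> 1
  row 10 [01010]: clauses=TFFTTF -> 0
  row 11 [01011]: clauses=TFTTTF -> 0
  row 12 [01100]: clauses=TTTTTT -> 1
  row 13 [01101]: clauses=TTTTFT -> 0
  row 14 [01110]: clauses=TFFTTT -> 0
  row 15 [01111]: clauses=TFTTFT -> 0
  row 16 [10000]: clauses=TTTTTT -> 1
  row 17 [10001]: clauses=TTTFTT -> 0
  row 18 [10010]: clauses=FTTTTF -> 0
  row 19 [10011]: clauses=FTTTTF -> 0
  row 20 [10100]: clauses=TTTTTT -> 1
  row 21 [10101]: clauses=TTTFFT -> 0
  row 22 [10110]: clauses=TTTTTT -> 1
  row 23 [10111]: clauses=TTTTFT -> 0
  row 24 [11000]: clauses=TTTTTT -> 1
  row 25 [11001]: clauses=TTTTTT -> 1
  row 26 [11010]: clauses=FTTTTF -> 0
  row 27 [11011]: clauses=FTTTTF -> 0
  row 28 [11100]: clauses=TTTTTT -> 1
  row 29 [11101]: clauses=TTTTFT -> 0
  row 30 [11110]: clauses=TTTTTT -> 1
  row 31 [11111]: clauses=TTTTFT -> 0
Full result column, 8 rows per line (x1,x2 fixed per line; x3,x4,x5 runs 000..111 left to right):
  rows 0-7 [x1,x2=00]: 10001000  (ones: 2)
  rows 8-15 [x1,x2=01]: 11001000  (ones: 3)
  rows 16-23 [x1,x2=10]: 10001010  (ones: 3)
  rows 24-31 [x1,x2=11]: 11001010  (ones: 4)
Satisfying assignments = 2+3+3+4 = 12

12


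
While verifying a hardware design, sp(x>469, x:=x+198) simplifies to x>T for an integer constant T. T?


Formula: sp(P, x:=E) = exists old_x. (x = E[old_x/x]) AND P[old_x/x] (old_x is the value of x before the assignment; eliminate old_x by solving x = E[old_x/x] for old_x)
Step 1: Precondition P: x>469, i.e. old_x > 469
Step 2: Assignment gives x = old_x + 198, so old_x = x - 198
Step 3: Substitute into P: x - 198 > 469
Step 4: Simplify: x > 469+198 = 667

667


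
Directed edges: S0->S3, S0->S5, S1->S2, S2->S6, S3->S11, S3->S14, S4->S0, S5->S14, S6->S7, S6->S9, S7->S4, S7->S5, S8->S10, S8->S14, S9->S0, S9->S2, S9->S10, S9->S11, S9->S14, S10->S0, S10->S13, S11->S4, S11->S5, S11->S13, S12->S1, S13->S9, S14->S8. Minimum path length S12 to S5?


BFS layer-by-layer from S12:
  dist 0: {S12}
  dist 1: {S1}
  dist 2: {S2}
  dist 3: {S6}
  dist 4: {S7, S9}
  dist 5: {S0, S4, S5, S10, S11, S14}
  -> S5 reached at distance 5
Shortest path length = 5

5


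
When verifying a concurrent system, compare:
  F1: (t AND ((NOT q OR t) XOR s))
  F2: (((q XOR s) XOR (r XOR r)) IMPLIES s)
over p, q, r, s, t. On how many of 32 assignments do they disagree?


F1 = (t AND ((NOT q OR t) XOR s))
F2 = (((q XOR s) XOR (r XOR r)) IMPLIES s)
Evaluate both on each of 32 rows (bits = p,q,r,s,t):
  row 0 [00000]: F1=0 F2=1 (differ) -> 1
  row 1 [00001]: F1=1 F2=1 -> 0
  row 2 [00010]: F1=0 F2=1 (differ) -> 1
  row 3 [00011]: F1=0 F2=1 (differ) -> 1
  row 4 [00100]: F1=0 F2=1 (differ) -> 1
  row 5 [00101]: F1=1 F2=1 -> 0
  row 6 [00110]: F1=0 F2=1 (differ) -> 1
  row 7 [00111]: F1=0 F2=1 (differ) -> 1
  row 8 [01000]: F1=0 F2=0 -> 0
  row 9 [01001]: F1=1 F2=0 (differ) -> 1
  row 10 [01010]: F1=0 F2=1 (differ) -> 1
  row 11 [01011]: F1=0 F2=1 (differ) -> 1
  row 12 [01100]: F1=0 F2=0 -> 0
  row 13 [01101]: F1=1 F2=0 (differ) -> 1
  row 14 [01110]: F1=0 F2=1 (differ) -> 1
  row 15 [01111]: F1=0 F2=1 (differ) -> 1
  row 16 [10000]: F1=0 F2=1 (differ) -> 1
  row 17 [10001]: F1=1 F2=1 -> 0
  row 18 [10010]: F1=0 F2=1 (differ) -> 1
  row 19 [10011]: F1=0 F2=1 (differ) -> 1
  row 20 [10100]: F1=0 F2=1 (differ) -> 1
  row 21 [10101]: F1=1 F2=1 -> 0
  row 22 [10110]: F1=0 F2=1 (differ) -> 1
  row 23 [10111]: F1=0 F2=1 (differ) -> 1
  row 24 [11000]: F1=0 F2=0 -> 0
  row 25 [11001]: F1=1 F2=0 (differ) -> 1
  row 26 [11010]: F1=0 F2=1 (differ) -> 1
  row 27 [11011]: F1=0 F2=1 (differ) -> 1
  row 28 [11100]: F1=0 F2=0 -> 0
  row 29 [11101]: F1=1 F2=0 (differ) -> 1
  row 30 [11110]: F1=0 F2=1 (differ) -> 1
  row 31 [11111]: F1=0 F2=1 (differ) -> 1
Full result column, 8 rows per line (p,q fixed per line; r,s,t runs 000..111 left to right):
  rows 0-7 [p,q=00]: 10111011  (ones: 6)
  rows 8-15 [p,q=01]: 01110111  (ones: 6)
  rows 16-23 [p,q=10]: 10111011  (ones: 6)
  rows 24-31 [p,q=11]: 01110111  (ones: 6)
Disagreements = 6+6+6+6 = 24

24


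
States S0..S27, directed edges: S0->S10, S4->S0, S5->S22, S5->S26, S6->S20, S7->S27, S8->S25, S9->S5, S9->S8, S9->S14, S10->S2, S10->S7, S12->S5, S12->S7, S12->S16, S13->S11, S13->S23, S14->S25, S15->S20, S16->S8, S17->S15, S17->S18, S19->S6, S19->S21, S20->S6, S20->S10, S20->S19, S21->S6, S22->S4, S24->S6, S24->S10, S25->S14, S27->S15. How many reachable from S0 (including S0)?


BFS from S0:
  layer 0: {S0}
  layer 1: {S10}
  layer 2: {S2, S7}
  layer 3: {S27}
  layer 4: {S15}
  layer 5: {S20}
  layer 6: {S6, S19}
  layer 7: {S21}
Reachable set: {S0, S2, S6, S7, S10, S15, S19, S20, S21, S27}
Count = 10

10


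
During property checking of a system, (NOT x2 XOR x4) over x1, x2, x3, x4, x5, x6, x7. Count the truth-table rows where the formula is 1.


Formula: (NOT x2 XOR x4) over 7 vars (128 rows)
Evaluate each row (x1, x2, x3, x4, x5, x6, x7 as bits, MSB first):
  row 0 [0000000]: (NOT 0 XOR 0) -> 1
  row 1 [0000001]: (NOT 0 XOR 0) -> 1
  row 2 [0000010]: (NOT 0 XOR 0) -> 1
  row 3 [0000011]: (NOT 0 XOR 0) -> 1
  row 4 [0000100]: (NOT 0 XOR 0) -> 1
  (every remaining row is evaluated the same way; all 128 results are listed next)
Full result column, 8 rows per line (x1,x2,x3,x4 fixed per line; x5,x6,x7 runs 000..111 left to right):
  rows 0-7 [x1,x2,x3,x4=0000]: 11111111  (ones: 8)
  rows 8-15 [x1,x2,x3,x4=0001]: 00000000  (ones: 0)
  rows 16-23 [x1,x2,x3,x4=0010]: 11111111  (ones: 8)
  rows 24-31 [x1,x2,x3,x4=0011]: 00000000  (ones: 0)
  rows 32-39 [x1,x2,x3,x4=0100]: 00000000  (ones: 0)
  rows 40-47 [x1,x2,x3,x4=0101]: 11111111  (ones: 8)
  rows 48-55 [x1,x2,x3,x4=0110]: 00000000  (ones: 0)
  rows 56-63 [x1,x2,x3,x4=0111]: 11111111  (ones: 8)
  rows 64-71 [x1,x2,x3,x4=1000]: 11111111  (ones: 8)
  rows 72-79 [x1,x2,x3,x4=1001]: 00000000  (ones: 0)
  rows 80-87 [x1,x2,x3,x4=1010]: 11111111  (ones: 8)
  rows 88-95 [x1,x2,x3,x4=1011]: 00000000  (ones: 0)
  rows 96-103 [x1,x2,x3,x4=1100]: 00000000  (ones: 0)
  rows 104-111 [x1,x2,x3,x4=1101]: 11111111  (ones: 8)
  rows 112-119 [x1,x2,x3,x4=1110]: 00000000  (ones: 0)
  rows 120-127 [x1,x2,x3,x4=1111]: 11111111  (ones: 8)
Count of 1-rows = 8+0+8+0+0+8+0+8+8+0+8+0+0+8+0+8 = 64

64


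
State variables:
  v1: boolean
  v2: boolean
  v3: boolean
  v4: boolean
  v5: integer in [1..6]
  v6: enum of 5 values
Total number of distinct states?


State space = product of domain sizes of all variables.
Domain sizes:
  v1 (boolean): 2
  v2 (boolean): 2
  v3 (boolean): 2
  v4 (boolean): 2
  v5 (integer in [1..6]): 6
  v6 (enum of 5 values): 5
Product = 2 * 2 * 2 * 2 * 6 * 5 = 480

480


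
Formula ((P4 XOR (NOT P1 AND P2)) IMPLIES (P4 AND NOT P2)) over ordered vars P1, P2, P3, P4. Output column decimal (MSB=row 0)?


Formula: ((P4 XOR (NOT P1 AND P2)) IMPLIES (P4 AND NOT P2)) over P1, P2, P3, P4 (16 rows)
Evaluate each row (bits = P1,P2,P3,P4, MSB first):
  row 0 [0000]: ((0 XOR (NOT 0 AND 0)) IMPLIES (0 AND NOT 0)) -> 1
  row 1 [0001]: ((1 XOR (NOT 0 AND 0)) IMPLIES (1 AND NOT 0)) -> 1
  row 2 [0010]: ((0 XOR (NOT 0 AND 0)) IMPLIES (0 AND NOT 0)) -> 1
  row 3 [0011]: ((1 XOR (NOT 0 AND 0)) IMPLIES (1 AND NOT 0)) -> 1
  row 4 [0100]: ((0 XOR (NOT 0 AND 1)) IMPLIES (0 AND NOT 1)) -> 0
  row 5 [0101]: ((1 XOR (NOT 0 AND 1)) IMPLIES (1 AND NOT 1)) -> 1
  row 6 [0110]: ((0 XOR (NOT 0 AND 1)) IMPLIES (0 AND NOT 1)) -> 0
  row 7 [0111]: ((1 XOR (NOT 0 AND 1)) IMPLIES (1 AND NOT 1)) -> 1
  row 8 [1000]: ((0 XOR (NOT 1 AND 0)) IMPLIES (0 AND NOT 0)) -> 1
  row 9 [1001]: ((1 XOR (NOT 1 AND 0)) IMPLIES (1 AND NOT 0)) -> 1
  row 10 [1010]: ((0 XOR (NOT 1 AND 0)) IMPLIES (0 AND NOT 0)) -> 1
  row 11 [1011]: ((1 XOR (NOT 1 AND 0)) IMPLIES (1 AND NOT 0)) -> 1
  row 12 [1100]: ((0 XOR (NOT 1 AND 1)) IMPLIES (0 AND NOT 1)) -> 1
  row 13 [1101]: ((1 XOR (NOT 1 AND 1)) IMPLIES (1 AND NOT 1)) -> 0
  row 14 [1110]: ((0 XOR (NOT 1 AND 1)) IMPLIES (0 AND NOT 1)) -> 1
  row 15 [1111]: ((1 XOR (NOT 1 AND 1)) IMPLIES (1 AND NOT 1)) -> 0
Full result column, 4 rows per line (P1,P2 fixed per line; P3,P4 runs 00..11 left to right):
  rows 0-3 [P1,P2=00]: 1111  = hex F
  rows 4-7 [P1,P2=01]: 0101  = hex 5
  rows 8-11 [P1,P2=10]: 1111  = hex F
  rows 12-15 [P1,P2=11]: 1010  = hex A
Output column (row 0 .. row 15) = 1111010111111010
Output column grouped in 4s = 1111 0101 1111 1010 = 0xF5FA
Convert to decimal digit by digit (value = value*16 + digit):
  F -> 15
  15*16 + 5 = 245
  245*16 + 15 (F) = 3935
  3935*16 + 10 (A) = 62970
Decimal = 62970

62970


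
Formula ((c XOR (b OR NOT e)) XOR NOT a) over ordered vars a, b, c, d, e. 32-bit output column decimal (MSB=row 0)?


Formula: ((c XOR (b OR NOT e)) XOR NOT a) over a, b, c, d, e (32 rows)
Evaluate each row (bits = a,b,c,d,e, MSB first):
  row 0 [00000]: ((0 XOR (0 OR NOT 0)) XOR NOT 0) -> 0
  row 1 [00001]: ((0 XOR (0 OR NOT 1)) XOR NOT 0) -> 1
  row 2 [00010]: ((0 XOR (0 OR NOT 0)) XOR NOT 0) -> 0
  row 3 [00011]: ((0 XOR (0 OR NOT 1)) XOR NOT 0) -> 1
  row 4 [00100]: ((1 XOR (0 OR NOT 0)) XOR NOT 0) -> 1
  row 5 [00101]: ((1 XOR (0 OR NOT 1)) XOR NOT 0) -> 0
  row 6 [00110]: ((1 XOR (0 OR NOT 0)) XOR NOT 0) -> 1
  row 7 [00111]: ((1 XOR (0 OR NOT 1)) XOR NOT 0) -> 0
  row 8 [01000]: ((0 XOR (1 OR NOT 0)) XOR NOT 0) -> 0
  row 9 [01001]: ((0 XOR (1 OR NOT 1)) XOR NOT 0) -> 0
  row 10 [01010]: ((0 XOR (1 OR NOT 0)) XOR NOT 0) -> 0
  row 11 [01011]: ((0 XOR (1 OR NOT 1)) XOR NOT 0) -> 0
  row 12 [01100]: ((1 XOR (1 OR NOT 0)) XOR NOT 0) -> 1
  row 13 [01101]: ((1 XOR (1 OR NOT 1)) XOR NOT 0) -> 1
  row 14 [01110]: ((1 XOR (1 OR NOT 0)) XOR NOT 0) -> 1
  row 15 [01111]: ((1 XOR (1 OR NOT 1)) XOR NOT 0) -> 1
  row 16 [10000]: ((0 XOR (0 OR NOT 0)) XOR NOT 1) -> 1
  row 17 [10001]: ((0 XOR (0 OR NOT 1)) XOR NOT 1) -> 0
  row 18 [10010]: ((0 XOR (0 OR NOT 0)) XOR NOT 1) -> 1
  row 19 [10011]: ((0 XOR (0 OR NOT 1)) XOR NOT 1) -> 0
  row 20 [10100]: ((1 XOR (0 OR NOT 0)) XOR NOT 1) -> 0
  row 21 [10101]: ((1 XOR (0 OR NOT 1)) XOR NOT 1) -> 1
  row 22 [10110]: ((1 XOR (0 OR NOT 0)) XOR NOT 1) -> 0
  row 23 [10111]: ((1 XOR (0 OR NOT 1)) XOR NOT 1) -> 1
  row 24 [11000]: ((0 XOR (1 OR NOT 0)) XOR NOT 1) -> 1
  row 25 [11001]: ((0 XOR (1 OR NOT 1)) XOR NOT 1) -> 1
  row 26 [11010]: ((0 XOR (1 OR NOT 0)) XOR NOT 1) -> 1
  row 27 [11011]: ((0 XOR (1 OR NOT 1)) XOR NOT 1) -> 1
  row 28 [11100]: ((1 XOR (1 OR NOT 0)) XOR NOT 1) -> 0
  row 29 [11101]: ((1 XOR (1 OR NOT 1)) XOR NOT 1) -> 0
  row 30 [11110]: ((1 XOR (1 OR NOT 0)) XOR NOT 1) -> 0
  row 31 [11111]: ((1 XOR (1 OR NOT 1)) XOR NOT 1) -> 0
Full result column, 4 rows per line (a,b,c fixed per line; d,e runs 00..11 left to right):
  rows 0-3 [a,b,c=000]: 0101  = hex 5
  rows 4-7 [a,b,c=001]: 1010  = hex A
  rows 8-11 [a,b,c=010]: 0000  = hex 0
  rows 12-15 [a,b,c=011]: 1111  = hex F
  rows 16-19 [a,b,c=100]: 1010  = hex A
  rows 20-23 [a,b,c=101]: 0101  = hex 5
  rows 24-27 [a,b,c=110]: 1111  = hex F
  rows 28-31 [a,b,c=111]: 0000  = hex 0
Output column (row 0 .. row 31) = 01011010000011111010010111110000
Output column grouped in 4s = 0101 1010 0000 1111 1010 0101 1111 0000 = 0x5A0FA5F0
Convert to decimal digit by digit (value = value*16 + digit):
  5 -> 5
  5*16 + 10 (A) = 90
  90*16 + 0 = 1440
  1440*16 + 15 (F) = 23055
  23055*16 + 10 (A) = 368890
  368890*16 + 5 = 5902245
  5902245*16 + 15 (F) = 94435935
  94435935*16 + 0 = 1510974960
Decimal = 1510974960

1510974960


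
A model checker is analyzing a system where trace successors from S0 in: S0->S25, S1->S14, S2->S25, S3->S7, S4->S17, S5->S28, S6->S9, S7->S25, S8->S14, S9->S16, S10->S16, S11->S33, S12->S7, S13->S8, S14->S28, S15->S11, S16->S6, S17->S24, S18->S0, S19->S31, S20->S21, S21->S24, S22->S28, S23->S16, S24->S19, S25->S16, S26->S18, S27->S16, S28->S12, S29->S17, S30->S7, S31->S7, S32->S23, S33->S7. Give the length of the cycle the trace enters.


Trace from S0 until a state repeats:
  S0 -> S25 -> S16 -> S6 -> S9 -> S16
S16 first seen at step 2, revisited at step 5.
Cycle length = 5 - 2 = 3

3


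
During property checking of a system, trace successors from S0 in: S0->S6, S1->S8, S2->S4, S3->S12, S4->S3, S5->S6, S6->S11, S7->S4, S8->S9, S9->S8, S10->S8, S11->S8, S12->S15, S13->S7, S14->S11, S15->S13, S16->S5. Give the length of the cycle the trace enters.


Trace from S0 until a state repeats:
  S0 -> S6 -> S11 -> S8 -> S9 -> S8
S8 first seen at step 3, revisited at step 5.
Cycle length = 5 - 3 = 2

2
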